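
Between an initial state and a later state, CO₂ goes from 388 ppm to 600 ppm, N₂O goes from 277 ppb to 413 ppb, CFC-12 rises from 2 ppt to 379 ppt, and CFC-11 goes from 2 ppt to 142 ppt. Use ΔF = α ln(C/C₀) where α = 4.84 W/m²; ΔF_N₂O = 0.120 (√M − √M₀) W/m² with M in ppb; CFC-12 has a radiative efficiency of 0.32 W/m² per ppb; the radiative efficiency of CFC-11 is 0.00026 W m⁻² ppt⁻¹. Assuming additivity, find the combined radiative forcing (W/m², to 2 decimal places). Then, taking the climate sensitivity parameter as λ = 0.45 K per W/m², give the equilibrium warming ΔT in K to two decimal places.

ΔF = 2.71 W/m²; ΔT = 1.22 K

CO₂: 4.84 × ln(600/388) = 4.84 × ln(1.54639) = 4.84 × 0.43592 = 2.1099 W/m².
N₂O: 0.120 × (√413 − √277) = 0.120 × (20.3224 − 16.6433) = 0.120 × 3.6791 = 0.4415 W/m².
CFC-12: Δ = 379 − 2 = 377 ppt = 0.377 ppb; ΔF = 0.32 × 0.377 = 0.1206 W/m².
CFC-11: ΔF = 0.00026 × (142 − 2) = 0.00026 × 140 = 0.0364 W/m².
Total ΔF = 2.1099 + 0.4415 + 0.1206 + 0.0364 = 2.7084 W/m².
ΔT = λ ΔF = 0.45 × 2.71 = 1.2195 K.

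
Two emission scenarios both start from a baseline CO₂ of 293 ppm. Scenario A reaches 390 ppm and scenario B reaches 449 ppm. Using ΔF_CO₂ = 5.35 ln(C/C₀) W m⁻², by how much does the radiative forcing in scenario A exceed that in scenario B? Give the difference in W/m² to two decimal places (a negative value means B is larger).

ΔF_A = 5.35 ln(390/293) = 5.35 × 0.28597 = 1.5299 W/m².
ΔF_B = 5.35 ln(449/293) = 5.35 × 0.42685 = 2.2836 W/m².
Difference: 1.5299 − 2.2836 = -0.7537 W/m².
(Equivalently, ΔF_A − ΔF_B = 5.35 ln(390/449) = 5.35 × -0.14088 = -0.7537 W/m².)

ΔF_A − ΔF_B = -0.75 W/m²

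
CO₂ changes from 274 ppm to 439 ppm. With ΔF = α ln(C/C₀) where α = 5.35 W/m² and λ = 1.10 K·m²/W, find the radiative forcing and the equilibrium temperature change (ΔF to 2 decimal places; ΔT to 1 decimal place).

ΔF = 2.52 W/m²; ΔT = 2.8 K

CO₂: 5.35 × ln(439/274) = 5.35 × ln(1.60219) = 5.35 × 0.47137 = 2.5218 W/m².
ΔT = λ ΔF = 1.10 × 2.52 = 2.7720 K.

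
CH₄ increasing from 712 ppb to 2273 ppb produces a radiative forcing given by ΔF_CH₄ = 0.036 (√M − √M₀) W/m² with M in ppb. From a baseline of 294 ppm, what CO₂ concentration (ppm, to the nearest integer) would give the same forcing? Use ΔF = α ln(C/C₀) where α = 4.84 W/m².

CH₄ forcing: 0.036 × (√2273 − √712) = 0.036 × (47.6760 − 26.6833) = 0.036 × 20.9927 = 0.75574 W/m².
Set 4.84 ln(C/294) = 0.75574: ln(C/294) = 0.75574/4.84 = 0.15614, so C = 294 × e^0.15614 = 294 × 1.16899 = 343.68 ppm.

C ≈ 344 ppm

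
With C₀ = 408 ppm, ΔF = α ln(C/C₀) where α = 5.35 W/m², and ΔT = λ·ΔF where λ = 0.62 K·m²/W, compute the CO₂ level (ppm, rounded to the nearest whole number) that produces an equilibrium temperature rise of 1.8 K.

C ≈ 702 ppm

Required forcing: ΔF = ΔT/λ = 1.8/0.62 = 2.9032 W/m².
Then ln(C/408) = ΔF/5.35 = 2.9032/5.35 = 0.54265.
So C = 408 × e^0.54265 = 408 × 1.72056 = 701.99 ppm.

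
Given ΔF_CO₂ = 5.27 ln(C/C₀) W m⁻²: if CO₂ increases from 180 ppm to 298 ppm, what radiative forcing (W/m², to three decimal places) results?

ΔF = 2.657 W/m²

CO₂ absorption bands are partially saturated, so forcing scales with the logarithm of the concentration ratio.
CO₂: 5.27 × ln(298/180) = 5.27 × ln(1.65556) = 5.27 × 0.50414 = 2.6568 W/m².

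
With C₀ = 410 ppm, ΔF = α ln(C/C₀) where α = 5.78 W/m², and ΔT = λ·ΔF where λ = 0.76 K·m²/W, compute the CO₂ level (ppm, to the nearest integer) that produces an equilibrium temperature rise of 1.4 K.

Required forcing: ΔF = ΔT/λ = 1.4/0.76 = 1.8421 W/m².
Then ln(C/410) = ΔF/5.78 = 1.8421/5.78 = 0.31870.
So C = 410 × e^0.31870 = 410 × 1.37534 = 563.89 ppm.

C ≈ 564 ppm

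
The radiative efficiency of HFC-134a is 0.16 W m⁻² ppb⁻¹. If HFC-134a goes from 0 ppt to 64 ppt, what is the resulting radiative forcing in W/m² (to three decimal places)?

HFC-134a: Δ = 64 − 0 = 64 ppt = 0.064 ppb; ΔF = 0.16 × 0.064 = 0.0102 W/m².

ΔF = 0.010 W/m²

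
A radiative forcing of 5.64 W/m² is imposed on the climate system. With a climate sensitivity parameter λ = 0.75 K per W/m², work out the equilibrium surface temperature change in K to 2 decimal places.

ΔT = λ ΔF = 0.75 × 5.64 = 4.2300 K.

ΔT = 4.23 K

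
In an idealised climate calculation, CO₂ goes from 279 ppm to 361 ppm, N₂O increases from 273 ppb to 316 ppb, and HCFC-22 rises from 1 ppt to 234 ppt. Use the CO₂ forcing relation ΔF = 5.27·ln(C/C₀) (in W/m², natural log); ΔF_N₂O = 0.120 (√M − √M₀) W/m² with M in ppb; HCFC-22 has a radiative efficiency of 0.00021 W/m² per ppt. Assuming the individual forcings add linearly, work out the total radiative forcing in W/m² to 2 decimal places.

CO₂: 5.27 × ln(361/279) = 5.27 × ln(1.29391) = 5.27 × 0.25767 = 1.3579 W/m².
N₂O: 0.120 × (√316 − √273) = 0.120 × (17.7764 − 16.5227) = 0.120 × 1.2537 = 0.1504 W/m².
HCFC-22: ΔF = 0.00021 × (234 − 1) = 0.00021 × 233 = 0.0489 W/m².
Total ΔF = 1.3579 + 0.1504 + 0.0489 = 1.5572 W/m².

ΔF = 1.56 W/m²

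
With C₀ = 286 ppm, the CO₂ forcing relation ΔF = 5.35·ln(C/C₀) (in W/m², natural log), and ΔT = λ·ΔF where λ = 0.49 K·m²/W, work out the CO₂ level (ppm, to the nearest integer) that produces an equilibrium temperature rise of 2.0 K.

Required forcing: ΔF = ΔT/λ = 2.0/0.49 = 4.0816 W/m².
Then ln(C/286) = ΔF/5.35 = 4.0816/5.35 = 0.76292.
So C = 286 × e^0.76292 = 286 × 2.14453 = 613.34 ppm.

C ≈ 613 ppm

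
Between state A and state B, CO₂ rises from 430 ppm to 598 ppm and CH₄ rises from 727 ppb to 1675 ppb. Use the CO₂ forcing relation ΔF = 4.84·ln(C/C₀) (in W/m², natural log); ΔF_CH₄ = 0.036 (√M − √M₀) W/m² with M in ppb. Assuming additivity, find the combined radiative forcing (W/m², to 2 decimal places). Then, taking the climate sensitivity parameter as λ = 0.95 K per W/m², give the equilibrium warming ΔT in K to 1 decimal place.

CO₂: 4.84 × ln(598/430) = 4.84 × ln(1.39070) = 4.84 × 0.32981 = 1.5963 W/m².
CH₄: 0.036 × (√1675 − √727) = 0.036 × (40.9268 − 26.9629) = 0.036 × 13.9639 = 0.5027 W/m².
Total ΔF = 1.5963 + 0.5027 = 2.0990 W/m².
ΔT = λ ΔF = 0.95 × 2.10 = 1.9950 K.

ΔF = 2.10 W/m²; ΔT = 2.0 K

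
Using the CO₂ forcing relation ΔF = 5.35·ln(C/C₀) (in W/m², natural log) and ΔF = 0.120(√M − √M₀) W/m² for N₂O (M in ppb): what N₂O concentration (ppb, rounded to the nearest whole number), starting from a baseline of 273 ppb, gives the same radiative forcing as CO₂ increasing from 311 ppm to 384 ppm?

M ≈ 672 ppb

CO₂ forcing: 5.35 × ln(384/311) = 5.35 × 0.210850 = 1.12805 W/m².
Set 0.120(√M − √273) = 1.12805: √M = 1.12805/0.120 + √273 = 9.4004 + 16.5227 = 25.9231.
M = (25.9231)² = 672.01 ppb.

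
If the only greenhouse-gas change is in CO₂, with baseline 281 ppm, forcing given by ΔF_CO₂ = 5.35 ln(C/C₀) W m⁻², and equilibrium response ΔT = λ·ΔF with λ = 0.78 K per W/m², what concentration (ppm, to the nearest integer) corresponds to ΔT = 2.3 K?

C ≈ 488 ppm

Required forcing: ΔF = ΔT/λ = 2.3/0.78 = 2.9487 W/m².
Then ln(C/281) = ΔF/5.35 = 2.9487/5.35 = 0.55116.
So C = 281 × e^0.55116 = 281 × 1.73526 = 487.61 ppm.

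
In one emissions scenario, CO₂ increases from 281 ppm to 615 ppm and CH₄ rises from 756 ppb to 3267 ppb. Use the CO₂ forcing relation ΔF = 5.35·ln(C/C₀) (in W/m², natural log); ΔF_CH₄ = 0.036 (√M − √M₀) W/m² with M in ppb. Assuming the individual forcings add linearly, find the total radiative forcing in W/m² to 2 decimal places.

CO₂: 5.35 × ln(615/281) = 5.35 × ln(2.18861) = 5.35 × 0.78327 = 4.1905 W/m².
CH₄: 0.036 × (√3267 − √756) = 0.036 × (57.1577 − 27.4955) = 0.036 × 29.6622 = 1.0678 W/m².
Total ΔF = 4.1905 + 1.0678 = 5.2583 W/m².

ΔF = 5.26 W/m²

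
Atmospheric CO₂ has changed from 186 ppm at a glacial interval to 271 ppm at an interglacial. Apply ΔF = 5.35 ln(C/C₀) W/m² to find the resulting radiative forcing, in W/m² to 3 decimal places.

CO₂: 5.35 × ln(271/186) = 5.35 × ln(1.45699) = 5.35 × 0.37637 = 2.0136 W/m².

ΔF = 2.014 W/m²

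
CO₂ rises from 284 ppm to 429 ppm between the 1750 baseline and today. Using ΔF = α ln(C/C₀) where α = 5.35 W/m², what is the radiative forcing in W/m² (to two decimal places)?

CO₂ absorption bands are partially saturated, so forcing scales with the logarithm of the concentration ratio.
CO₂: 5.35 × ln(429/284) = 5.35 × ln(1.51056) = 5.35 × 0.41248 = 2.2068 W/m².

ΔF = 2.21 W/m²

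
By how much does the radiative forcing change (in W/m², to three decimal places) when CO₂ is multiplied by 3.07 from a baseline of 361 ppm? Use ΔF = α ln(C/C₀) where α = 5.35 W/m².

ΔF = 6.001 W/m²

Because the forcing depends only on the ratio C/C₀, the initial concentration does not enter.
ΔF = 5.35 × ln(3.07) = 5.35 × 1.12168 = 6.0010 W/m².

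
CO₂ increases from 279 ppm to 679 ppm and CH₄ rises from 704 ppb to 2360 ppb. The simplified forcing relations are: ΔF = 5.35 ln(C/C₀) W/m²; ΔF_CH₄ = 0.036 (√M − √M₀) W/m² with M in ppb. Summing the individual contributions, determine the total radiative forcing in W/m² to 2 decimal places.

ΔF = 5.55 W/m²

CO₂: 5.35 × ln(679/279) = 5.35 × ln(2.43369) = 5.35 × 0.88941 = 4.7583 W/m².
CH₄: 0.036 × (√2360 − √704) = 0.036 × (48.5798 − 26.5330) = 0.036 × 22.0468 = 0.7937 W/m².
Total ΔF = 4.7583 + 0.7937 = 5.5520 W/m².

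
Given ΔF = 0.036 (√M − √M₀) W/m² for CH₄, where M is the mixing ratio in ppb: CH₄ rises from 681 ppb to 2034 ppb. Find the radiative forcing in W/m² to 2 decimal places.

CH₄: 0.036 × (√2034 − √681) = 0.036 × (45.0999 − 26.0960) = 0.036 × 19.0039 = 0.6841 W/m².

ΔF = 0.68 W/m²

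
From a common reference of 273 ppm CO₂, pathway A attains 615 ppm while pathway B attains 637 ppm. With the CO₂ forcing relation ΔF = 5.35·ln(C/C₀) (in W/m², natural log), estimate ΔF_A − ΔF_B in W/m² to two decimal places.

ΔF_A − ΔF_B = -0.19 W/m²

ΔF_A = 5.35 ln(615/273) = 5.35 × 0.81215 = 4.3450 W/m².
ΔF_B = 5.35 ln(637/273) = 5.35 × 0.84730 = 4.5331 W/m².
Difference: 4.3450 − 4.5331 = -0.1881 W/m².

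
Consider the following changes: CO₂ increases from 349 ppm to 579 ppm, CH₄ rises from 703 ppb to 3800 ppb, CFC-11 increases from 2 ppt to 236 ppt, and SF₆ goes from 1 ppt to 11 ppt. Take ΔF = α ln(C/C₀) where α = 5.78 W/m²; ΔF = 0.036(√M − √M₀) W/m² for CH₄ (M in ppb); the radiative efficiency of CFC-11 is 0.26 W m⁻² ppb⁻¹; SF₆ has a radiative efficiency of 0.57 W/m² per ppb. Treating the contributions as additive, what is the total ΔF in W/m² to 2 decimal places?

CO₂: 5.78 × ln(579/349) = 5.78 × ln(1.65903) = 5.78 × 0.50623 = 2.9260 W/m².
CH₄: 0.036 × (√3800 − √703) = 0.036 × (61.6441 − 26.5141) = 0.036 × 35.1300 = 1.2647 W/m².
CFC-11: Δ = 236 − 2 = 234 ppt = 0.234 ppb; ΔF = 0.26 × 0.234 = 0.0608 W/m².
SF₆: Δ = 11 − 1 = 10 ppt = 0.010 ppb; ΔF = 0.57 × 0.010 = 0.0057 W/m².
Total ΔF = 2.9260 + 1.2647 + 0.0608 + 0.0057 = 4.2572 W/m².

ΔF = 4.26 W/m²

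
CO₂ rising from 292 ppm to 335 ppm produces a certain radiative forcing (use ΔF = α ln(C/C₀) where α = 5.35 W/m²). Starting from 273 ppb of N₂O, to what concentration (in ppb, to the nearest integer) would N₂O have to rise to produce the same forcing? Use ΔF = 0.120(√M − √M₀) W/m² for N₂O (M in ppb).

M ≈ 513 ppb

CO₂ forcing: 5.35 × ln(335/292) = 5.35 × 0.137377 = 0.73497 W/m².
Set 0.120(√M − √273) = 0.73497: √M = 0.73497/0.120 + √273 = 6.1248 + 16.5227 = 22.6475.
M = (22.6475)² = 512.91 ppb.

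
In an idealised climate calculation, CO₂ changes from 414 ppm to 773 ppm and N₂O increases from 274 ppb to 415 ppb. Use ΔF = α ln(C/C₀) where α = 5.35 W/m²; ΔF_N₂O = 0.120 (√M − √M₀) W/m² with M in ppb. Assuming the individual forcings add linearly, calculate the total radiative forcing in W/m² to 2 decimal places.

ΔF = 3.80 W/m²

CO₂: 5.35 × ln(773/414) = 5.35 × ln(1.86715) = 5.35 × 0.62441 = 3.3406 W/m².
N₂O: 0.120 × (√415 − √274) = 0.120 × (20.3715 − 16.5529) = 0.120 × 3.8186 = 0.4582 W/m².
Total ΔF = 3.3406 + 0.4582 = 3.7988 W/m².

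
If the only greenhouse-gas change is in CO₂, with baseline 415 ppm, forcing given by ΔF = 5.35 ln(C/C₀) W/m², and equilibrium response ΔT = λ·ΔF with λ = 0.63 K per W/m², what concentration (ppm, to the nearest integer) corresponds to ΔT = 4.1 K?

C ≈ 1401 ppm

Required forcing: ΔF = ΔT/λ = 4.1/0.63 = 6.5079 W/m².
Then ln(C/415) = ΔF/5.35 = 6.5079/5.35 = 1.21643.
So C = 415 × e^1.21643 = 415 × 3.37512 = 1400.67 ppm.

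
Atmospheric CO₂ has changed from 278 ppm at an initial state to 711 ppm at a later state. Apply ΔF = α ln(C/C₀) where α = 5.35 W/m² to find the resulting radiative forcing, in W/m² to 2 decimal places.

ΔF = 5.02 W/m²

CO₂ absorption bands are partially saturated, so forcing scales with the logarithm of the concentration ratio.
CO₂: 5.35 × ln(711/278) = 5.35 × ln(2.55755) = 5.35 × 0.93905 = 5.0239 W/m².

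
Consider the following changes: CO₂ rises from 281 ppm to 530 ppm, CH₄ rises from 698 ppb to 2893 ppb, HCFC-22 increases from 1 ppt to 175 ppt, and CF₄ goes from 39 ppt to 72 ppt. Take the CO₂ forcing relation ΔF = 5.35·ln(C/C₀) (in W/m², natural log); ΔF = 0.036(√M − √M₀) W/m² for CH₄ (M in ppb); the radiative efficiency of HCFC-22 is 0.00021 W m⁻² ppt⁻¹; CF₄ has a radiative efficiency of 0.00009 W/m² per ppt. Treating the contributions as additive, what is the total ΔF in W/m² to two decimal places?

ΔF = 4.42 W/m²

CO₂: 5.35 × ln(530/281) = 5.35 × ln(1.88612) = 5.35 × 0.63452 = 3.3947 W/m².
CH₄: 0.036 × (√2893 − √698) = 0.036 × (53.7866 − 26.4197) = 0.036 × 27.3669 = 0.9852 W/m².
HCFC-22: ΔF = 0.00021 × (175 − 1) = 0.00021 × 174 = 0.0365 W/m².
CF₄: ΔF = 0.00009 × (72 − 39) = 0.00009 × 33 = 0.0030 W/m².
Total ΔF = 3.3947 + 0.9852 + 0.0365 + 0.0030 = 4.4194 W/m².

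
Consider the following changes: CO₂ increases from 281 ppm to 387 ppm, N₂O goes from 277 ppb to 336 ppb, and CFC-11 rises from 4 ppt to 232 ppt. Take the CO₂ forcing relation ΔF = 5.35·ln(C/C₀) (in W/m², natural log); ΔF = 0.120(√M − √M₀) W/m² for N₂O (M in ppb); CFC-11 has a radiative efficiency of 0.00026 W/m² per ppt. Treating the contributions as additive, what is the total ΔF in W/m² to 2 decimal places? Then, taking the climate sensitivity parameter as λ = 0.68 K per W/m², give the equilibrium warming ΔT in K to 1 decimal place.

ΔF = 1.97 W/m²; ΔT = 1.3 K

CO₂: 5.35 × ln(387/281) = 5.35 × ln(1.37722) = 5.35 × 0.32007 = 1.7124 W/m².
N₂O: 0.120 × (√336 − √277) = 0.120 × (18.3303 − 16.6433) = 0.120 × 1.6870 = 0.2024 W/m².
CFC-11: ΔF = 0.00026 × (232 − 4) = 0.00026 × 228 = 0.0593 W/m².
Total ΔF = 1.7124 + 0.2024 + 0.0593 = 1.9741 W/m².
ΔT = λ ΔF = 0.68 × 1.97 = 1.3396 K.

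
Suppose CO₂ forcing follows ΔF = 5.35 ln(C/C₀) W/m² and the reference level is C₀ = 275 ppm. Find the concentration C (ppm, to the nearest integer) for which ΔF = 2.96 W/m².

Set 5.35 ln(C/275) = 2.96, so ln(C/275) = 2.96/5.35 = 0.55327.
Then C/275 = e^0.55327 = 1.73893, giving C = 275 × 1.73893 = 478.21 ppm.

C ≈ 478 ppm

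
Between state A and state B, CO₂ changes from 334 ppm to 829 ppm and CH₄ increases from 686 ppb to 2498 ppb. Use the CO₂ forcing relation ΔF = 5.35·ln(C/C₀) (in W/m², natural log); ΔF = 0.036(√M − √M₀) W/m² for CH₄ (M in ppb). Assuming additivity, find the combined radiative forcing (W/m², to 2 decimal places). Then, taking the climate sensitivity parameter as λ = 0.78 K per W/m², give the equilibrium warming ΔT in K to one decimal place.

ΔF = 5.72 W/m²; ΔT = 4.5 K

CO₂: 5.35 × ln(829/334) = 5.35 × ln(2.48204) = 5.35 × 0.90908 = 4.8636 W/m².
CH₄: 0.036 × (√2498 − √686) = 0.036 × (49.9800 − 26.1916) = 0.036 × 23.7884 = 0.8564 W/m².
Total ΔF = 4.8636 + 0.8564 = 5.7200 W/m².
ΔT = λ ΔF = 0.78 × 5.72 = 4.4616 K.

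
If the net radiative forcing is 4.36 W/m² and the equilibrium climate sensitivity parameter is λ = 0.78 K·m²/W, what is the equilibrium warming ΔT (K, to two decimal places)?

ΔT = 3.40 K

ΔT = λ ΔF = 0.78 × 4.36 = 3.4008 K.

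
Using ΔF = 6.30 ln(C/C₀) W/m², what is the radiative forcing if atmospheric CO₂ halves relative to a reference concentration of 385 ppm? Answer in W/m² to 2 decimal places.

Because the forcing depends only on the ratio C/C₀, the initial concentration does not enter.
ΔF = 6.30 × ln(0.5) = 6.30 × -0.69315 = -4.3668 W/m².

ΔF = -4.37 W/m²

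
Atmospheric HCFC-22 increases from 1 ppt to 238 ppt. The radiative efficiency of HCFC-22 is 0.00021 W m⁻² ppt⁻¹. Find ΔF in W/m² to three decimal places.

HCFC-22: ΔF = 0.00021 × (238 − 1) = 0.00021 × 237 = 0.0498 W/m².

ΔF = 0.050 W/m²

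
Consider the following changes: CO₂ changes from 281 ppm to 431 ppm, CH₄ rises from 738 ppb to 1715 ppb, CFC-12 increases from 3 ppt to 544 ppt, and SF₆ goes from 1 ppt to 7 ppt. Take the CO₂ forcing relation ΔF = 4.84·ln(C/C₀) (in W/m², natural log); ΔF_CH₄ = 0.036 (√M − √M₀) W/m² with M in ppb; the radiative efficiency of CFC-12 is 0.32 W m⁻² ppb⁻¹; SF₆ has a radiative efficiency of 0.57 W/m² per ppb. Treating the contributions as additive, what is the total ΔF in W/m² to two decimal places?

ΔF = 2.76 W/m²

CO₂: 4.84 × ln(431/281) = 4.84 × ln(1.53381) = 4.84 × 0.42775 = 2.0703 W/m².
CH₄: 0.036 × (√1715 − √738) = 0.036 × (41.4126 − 27.1662) = 0.036 × 14.2464 = 0.5129 W/m².
CFC-12: Δ = 544 − 3 = 541 ppt = 0.541 ppb; ΔF = 0.32 × 0.541 = 0.1731 W/m².
SF₆: Δ = 7 − 1 = 6 ppt = 0.006 ppb; ΔF = 0.57 × 0.006 = 0.0034 W/m².
Total ΔF = 2.0703 + 0.5129 + 0.1731 + 0.0034 = 2.7597 W/m².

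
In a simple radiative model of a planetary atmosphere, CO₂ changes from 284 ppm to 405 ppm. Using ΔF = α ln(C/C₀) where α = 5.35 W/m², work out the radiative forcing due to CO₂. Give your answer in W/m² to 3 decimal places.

CO₂ absorption bands are partially saturated, so forcing scales with the logarithm of the concentration ratio.
CO₂: 5.35 × ln(405/284) = 5.35 × ln(1.42606) = 5.35 × 0.35492 = 1.8988 W/m².

ΔF = 1.899 W/m²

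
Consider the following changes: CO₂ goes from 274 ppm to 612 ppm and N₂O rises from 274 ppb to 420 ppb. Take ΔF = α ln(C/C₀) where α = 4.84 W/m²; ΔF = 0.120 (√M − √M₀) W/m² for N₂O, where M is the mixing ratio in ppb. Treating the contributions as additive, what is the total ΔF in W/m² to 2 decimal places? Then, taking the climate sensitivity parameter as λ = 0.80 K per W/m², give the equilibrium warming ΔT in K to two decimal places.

ΔF = 4.36 W/m²; ΔT = 3.49 K

CO₂: 4.84 × ln(612/274) = 4.84 × ln(2.23358) = 4.84 × 0.80361 = 3.8895 W/m².
N₂O: 0.120 × (√420 − √274) = 0.120 × (20.4939 − 16.5529) = 0.120 × 3.9410 = 0.4729 W/m².
Total ΔF = 3.8895 + 0.4729 = 4.3624 W/m².
ΔT = λ ΔF = 0.80 × 4.36 = 3.4880 K.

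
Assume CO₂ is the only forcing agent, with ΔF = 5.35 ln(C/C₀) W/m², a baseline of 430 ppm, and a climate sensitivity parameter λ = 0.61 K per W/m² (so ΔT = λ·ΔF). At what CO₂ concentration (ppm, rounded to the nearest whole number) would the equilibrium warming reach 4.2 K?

C ≈ 1557 ppm

Required forcing: ΔF = ΔT/λ = 4.2/0.61 = 6.8852 W/m².
Then ln(C/430) = ΔF/5.35 = 6.8852/5.35 = 1.28695.
So C = 430 × e^1.28695 = 430 × 3.62172 = 1557.34 ppm.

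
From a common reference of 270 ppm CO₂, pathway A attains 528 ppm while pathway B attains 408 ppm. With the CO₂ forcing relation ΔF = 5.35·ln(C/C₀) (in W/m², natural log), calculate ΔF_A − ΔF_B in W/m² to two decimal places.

ΔF_A = 5.35 ln(528/270) = 5.35 × 0.67067 = 3.5881 W/m².
ΔF_B = 5.35 ln(408/270) = 5.35 × 0.41285 = 2.2087 W/m².
Difference: 3.5881 − 2.2087 = 1.3794 W/m².

ΔF_A − ΔF_B = 1.38 W/m²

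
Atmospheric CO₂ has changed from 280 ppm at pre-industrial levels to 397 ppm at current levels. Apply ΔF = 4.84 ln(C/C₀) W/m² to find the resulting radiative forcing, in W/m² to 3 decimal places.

ΔF = 1.690 W/m²

CO₂: 4.84 × ln(397/280) = 4.84 × ln(1.41786) = 4.84 × 0.34915 = 1.6899 W/m².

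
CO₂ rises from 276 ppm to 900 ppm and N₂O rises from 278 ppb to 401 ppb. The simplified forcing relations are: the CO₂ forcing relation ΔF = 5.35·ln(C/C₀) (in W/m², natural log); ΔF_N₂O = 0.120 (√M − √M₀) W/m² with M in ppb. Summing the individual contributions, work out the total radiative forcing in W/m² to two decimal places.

CO₂: 5.35 × ln(900/276) = 5.35 × ln(3.26087) = 5.35 × 1.18199 = 6.3236 W/m².
N₂O: 0.120 × (√401 − √278) = 0.120 × (20.0250 − 16.6733) = 0.120 × 3.3517 = 0.4022 W/m².
Total ΔF = 6.3236 + 0.4022 = 6.7258 W/m².

ΔF = 6.73 W/m²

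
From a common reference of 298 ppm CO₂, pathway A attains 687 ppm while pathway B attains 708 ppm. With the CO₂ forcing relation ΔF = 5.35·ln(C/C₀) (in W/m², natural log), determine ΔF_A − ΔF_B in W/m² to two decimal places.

ΔF_A = 5.35 ln(687/298) = 5.35 × 0.83524 = 4.4685 W/m².
ΔF_B = 5.35 ln(708/298) = 5.35 × 0.86535 = 4.6296 W/m².
Difference: 4.4685 − 4.6296 = -0.1611 W/m².
(Equivalently, ΔF_A − ΔF_B = 5.35 ln(687/708) = 5.35 × -0.03011 = -0.1611 W/m².)

ΔF_A − ΔF_B = -0.16 W/m²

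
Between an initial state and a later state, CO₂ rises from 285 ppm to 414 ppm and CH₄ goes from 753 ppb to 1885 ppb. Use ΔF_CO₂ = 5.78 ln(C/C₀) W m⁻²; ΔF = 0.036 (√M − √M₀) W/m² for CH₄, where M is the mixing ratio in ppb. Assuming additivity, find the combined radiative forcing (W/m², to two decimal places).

CO₂: 5.78 × ln(414/285) = 5.78 × ln(1.45263) = 5.78 × 0.37338 = 2.1581 W/m².
CH₄: 0.036 × (√1885 − √753) = 0.036 × (43.4166 − 27.4408) = 0.036 × 15.9758 = 0.5751 W/m².
Total ΔF = 2.1581 + 0.5751 = 2.7332 W/m².

ΔF = 2.73 W/m²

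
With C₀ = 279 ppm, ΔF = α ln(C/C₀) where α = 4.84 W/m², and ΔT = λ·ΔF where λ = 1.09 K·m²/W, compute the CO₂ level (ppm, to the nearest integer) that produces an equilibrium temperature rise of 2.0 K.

C ≈ 408 ppm

Required forcing: ΔF = ΔT/λ = 2.0/1.09 = 1.8349 W/m².
Then ln(C/279) = ΔF/4.84 = 1.8349/4.84 = 0.37911.
So C = 279 × e^0.37911 = 279 × 1.46098 = 407.61 ppm.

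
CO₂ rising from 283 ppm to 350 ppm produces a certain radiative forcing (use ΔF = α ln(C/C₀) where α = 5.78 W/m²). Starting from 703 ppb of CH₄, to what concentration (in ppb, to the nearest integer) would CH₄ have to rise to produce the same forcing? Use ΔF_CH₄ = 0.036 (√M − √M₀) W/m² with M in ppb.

M ≈ 3676 ppb

CO₂ forcing: 5.78 × ln(350/283) = 5.78 × 0.212486 = 1.22817 W/m².
Set 0.036(√M − √703) = 1.22817: √M = 1.22817/0.036 + √703 = 34.1158 + 26.5141 = 60.6299.
M = (60.6299)² = 3675.98 ppb.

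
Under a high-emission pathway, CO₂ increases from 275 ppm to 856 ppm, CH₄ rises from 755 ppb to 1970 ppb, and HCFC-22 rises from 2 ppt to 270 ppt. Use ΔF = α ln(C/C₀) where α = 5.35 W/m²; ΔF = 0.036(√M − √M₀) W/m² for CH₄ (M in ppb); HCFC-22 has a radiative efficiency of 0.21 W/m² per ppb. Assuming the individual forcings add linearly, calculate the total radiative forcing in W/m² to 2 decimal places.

ΔF = 6.74 W/m²

CO₂: 5.35 × ln(856/275) = 5.35 × ln(3.11273) = 5.35 × 1.13550 = 6.0749 W/m².
CH₄: 0.036 × (√1970 − √755) = 0.036 × (44.3847 − 27.4773) = 0.036 × 16.9074 = 0.6087 W/m².
HCFC-22: Δ = 270 − 2 = 268 ppt = 0.268 ppb; ΔF = 0.21 × 0.268 = 0.0563 W/m².
Total ΔF = 6.0749 + 0.6087 + 0.0563 = 6.7399 W/m².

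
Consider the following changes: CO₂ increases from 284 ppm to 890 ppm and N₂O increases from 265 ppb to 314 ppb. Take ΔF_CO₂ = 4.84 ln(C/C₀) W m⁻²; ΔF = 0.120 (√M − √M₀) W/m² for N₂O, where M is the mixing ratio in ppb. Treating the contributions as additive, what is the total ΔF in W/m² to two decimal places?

CO₂: 4.84 × ln(890/284) = 4.84 × ln(3.13380) = 4.84 × 1.14225 = 5.5285 W/m².
N₂O: 0.120 × (√314 − √265) = 0.120 × (17.7200 − 16.2788) = 0.120 × 1.4412 = 0.1729 W/m².
Total ΔF = 5.5285 + 0.1729 = 5.7014 W/m².

ΔF = 5.70 W/m²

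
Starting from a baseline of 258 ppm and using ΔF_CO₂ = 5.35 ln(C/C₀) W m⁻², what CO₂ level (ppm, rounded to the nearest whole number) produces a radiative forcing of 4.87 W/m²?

C ≈ 641 ppm

Set 5.35 ln(C/258) = 4.87, so ln(C/258) = 4.87/5.35 = 0.91028.
Then C/258 = e^0.91028 = 2.48502, giving C = 258 × 2.48502 = 641.14 ppm.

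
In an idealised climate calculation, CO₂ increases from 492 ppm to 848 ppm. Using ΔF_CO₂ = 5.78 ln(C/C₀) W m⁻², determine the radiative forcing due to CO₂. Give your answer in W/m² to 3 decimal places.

CO₂ absorption bands are partially saturated, so forcing scales with the logarithm of the concentration ratio.
CO₂: 5.78 × ln(848/492) = 5.78 × ln(1.72358) = 5.78 × 0.54440 = 3.1466 W/m².

ΔF = 3.147 W/m²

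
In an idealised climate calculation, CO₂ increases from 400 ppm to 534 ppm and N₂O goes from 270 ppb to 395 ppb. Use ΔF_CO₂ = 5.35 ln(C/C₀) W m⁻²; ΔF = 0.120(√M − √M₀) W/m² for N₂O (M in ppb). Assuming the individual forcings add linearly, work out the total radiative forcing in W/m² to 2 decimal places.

CO₂: 5.35 × ln(534/400) = 5.35 × ln(1.33500) = 5.35 × 0.28893 = 1.5458 W/m².
N₂O: 0.120 × (√395 − √270) = 0.120 × (19.8746 − 16.4317) = 0.120 × 3.4429 = 0.4131 W/m².
Total ΔF = 1.5458 + 0.4131 = 1.9589 W/m².

ΔF = 1.96 W/m²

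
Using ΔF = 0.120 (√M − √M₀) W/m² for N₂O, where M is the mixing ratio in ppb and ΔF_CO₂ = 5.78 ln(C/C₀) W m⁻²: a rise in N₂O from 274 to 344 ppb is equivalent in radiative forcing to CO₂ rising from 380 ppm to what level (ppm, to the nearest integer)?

N₂O forcing: 0.120 × (√344 − √274) = 0.120 × (18.5472 − 16.5529) = 0.120 × 1.9943 = 0.23932 W/m².
Set 5.78 ln(C/380) = 0.23932: ln(C/380) = 0.23932/5.78 = 0.04140, so C = 380 × e^0.04140 = 380 × 1.04227 = 396.06 ppm.

C ≈ 396 ppm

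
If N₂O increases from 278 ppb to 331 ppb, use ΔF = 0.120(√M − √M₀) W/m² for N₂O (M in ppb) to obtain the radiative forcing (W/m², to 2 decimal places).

N₂O: 0.120 × (√331 − √278) = 0.120 × (18.1934 − 16.6733) = 0.120 × 1.5201 = 0.1824 W/m².

ΔF = 0.18 W/m²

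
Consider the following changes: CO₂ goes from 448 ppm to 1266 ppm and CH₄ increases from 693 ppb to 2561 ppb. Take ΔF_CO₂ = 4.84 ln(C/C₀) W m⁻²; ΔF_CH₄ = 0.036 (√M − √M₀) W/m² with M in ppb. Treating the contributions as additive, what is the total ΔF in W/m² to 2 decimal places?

ΔF = 5.90 W/m²

CO₂: 4.84 × ln(1266/448) = 4.84 × ln(2.82589) = 4.84 × 1.03882 = 5.0279 W/m².
CH₄: 0.036 × (√2561 − √693) = 0.036 × (50.6063 − 26.3249) = 0.036 × 24.2814 = 0.8741 W/m².
Total ΔF = 5.0279 + 0.8741 = 5.9020 W/m².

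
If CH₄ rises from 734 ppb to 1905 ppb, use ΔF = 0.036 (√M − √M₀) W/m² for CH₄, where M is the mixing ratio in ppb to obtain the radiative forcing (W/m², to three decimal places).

CH₄: 0.036 × (√1905 − √734) = 0.036 × (43.6463 − 27.0924) = 0.036 × 16.5539 = 0.5959 W/m².

ΔF = 0.596 W/m²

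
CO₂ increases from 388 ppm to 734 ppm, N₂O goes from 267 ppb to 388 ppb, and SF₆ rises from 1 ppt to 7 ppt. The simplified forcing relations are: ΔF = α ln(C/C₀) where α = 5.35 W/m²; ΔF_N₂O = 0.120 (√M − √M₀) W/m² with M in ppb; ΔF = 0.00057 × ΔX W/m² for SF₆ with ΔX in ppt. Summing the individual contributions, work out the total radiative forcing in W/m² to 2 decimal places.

CO₂: 5.35 × ln(734/388) = 5.35 × ln(1.89175) = 5.35 × 0.63750 = 3.4106 W/m².
N₂O: 0.120 × (√388 − √267) = 0.120 × (19.6977 − 16.3401) = 0.120 × 3.3576 = 0.4029 W/m².
SF₆: ΔF = 0.00057 × (7 − 1) = 0.00057 × 6 = 0.0034 W/m².
Total ΔF = 3.4106 + 0.4029 + 0.0034 = 3.8169 W/m².

ΔF = 3.82 W/m²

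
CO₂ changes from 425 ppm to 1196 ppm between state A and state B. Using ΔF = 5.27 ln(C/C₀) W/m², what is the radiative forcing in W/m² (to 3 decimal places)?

ΔF = 5.453 W/m²

CO₂ absorption bands are partially saturated, so forcing scales with the logarithm of the concentration ratio.
CO₂: 5.27 × ln(1196/425) = 5.27 × ln(2.81412) = 5.27 × 1.03465 = 5.4526 W/m².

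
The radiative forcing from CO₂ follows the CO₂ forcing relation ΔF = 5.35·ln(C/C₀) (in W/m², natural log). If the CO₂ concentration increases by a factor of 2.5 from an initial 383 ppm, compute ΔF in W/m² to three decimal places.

ΔF = 5.35 × ln(2.5) = 5.35 × 0.91629 = 4.9022 W/m².

ΔF = 4.902 W/m²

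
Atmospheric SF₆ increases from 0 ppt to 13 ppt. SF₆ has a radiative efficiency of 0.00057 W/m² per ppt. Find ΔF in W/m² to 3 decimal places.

ΔF = 0.007 W/m²

SF₆: ΔF = 0.00057 × (13 − 0) = 0.00057 × 13 = 0.0074 W/m².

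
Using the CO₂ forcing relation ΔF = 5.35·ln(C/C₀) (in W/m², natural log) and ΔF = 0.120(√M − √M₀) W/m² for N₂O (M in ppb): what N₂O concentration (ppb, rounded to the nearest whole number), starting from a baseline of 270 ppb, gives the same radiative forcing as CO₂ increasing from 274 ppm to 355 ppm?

CO₂ forcing: 5.35 × ln(355/274) = 5.35 × 0.258990 = 1.38560 W/m².
Set 0.120(√M − √270) = 1.38560: √M = 1.38560/0.120 + √270 = 11.5467 + 16.4317 = 27.9784.
M = (27.9784)² = 782.79 ppb.

M ≈ 783 ppb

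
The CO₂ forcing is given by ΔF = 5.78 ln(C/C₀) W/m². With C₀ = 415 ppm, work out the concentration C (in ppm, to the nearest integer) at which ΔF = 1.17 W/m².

Set 5.78 ln(C/415) = 1.17, so ln(C/415) = 1.17/5.78 = 0.20242.
Then C/415 = e^0.20242 = 1.22436, giving C = 415 × 1.22436 = 508.11 ppm.

C ≈ 508 ppm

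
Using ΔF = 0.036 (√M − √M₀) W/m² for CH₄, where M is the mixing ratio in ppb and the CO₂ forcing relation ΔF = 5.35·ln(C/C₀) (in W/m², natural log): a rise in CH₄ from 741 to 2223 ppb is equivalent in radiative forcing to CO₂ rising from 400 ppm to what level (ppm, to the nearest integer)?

C ≈ 457 ppm

CH₄ forcing: 0.036 × (√2223 − √741) = 0.036 × (47.1487 − 27.2213) = 0.036 × 19.9274 = 0.71739 W/m².
Set 5.35 ln(C/400) = 0.71739: ln(C/400) = 0.71739/5.35 = 0.13409, so C = 400 × e^0.13409 = 400 × 1.14350 = 457.40 ppm.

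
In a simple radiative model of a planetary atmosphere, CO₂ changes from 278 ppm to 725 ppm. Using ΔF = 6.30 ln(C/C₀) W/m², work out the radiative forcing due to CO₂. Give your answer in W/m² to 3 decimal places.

ΔF = 6.039 W/m²

CO₂ absorption bands are partially saturated, so forcing scales with the logarithm of the concentration ratio.
CO₂: 6.30 × ln(725/278) = 6.30 × ln(2.60791) = 6.30 × 0.95855 = 6.0389 W/m².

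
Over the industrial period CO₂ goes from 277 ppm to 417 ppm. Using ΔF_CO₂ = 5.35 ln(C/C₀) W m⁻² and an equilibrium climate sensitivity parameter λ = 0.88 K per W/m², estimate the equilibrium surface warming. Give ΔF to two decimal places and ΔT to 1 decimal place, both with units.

CO₂: 5.35 × ln(417/277) = 5.35 × ln(1.50542) = 5.35 × 0.40907 = 2.1885 W/m².
ΔT = λ ΔF = 0.88 × 2.19 = 1.9272 K.

ΔF = 2.19 W/m²; ΔT = 1.9 K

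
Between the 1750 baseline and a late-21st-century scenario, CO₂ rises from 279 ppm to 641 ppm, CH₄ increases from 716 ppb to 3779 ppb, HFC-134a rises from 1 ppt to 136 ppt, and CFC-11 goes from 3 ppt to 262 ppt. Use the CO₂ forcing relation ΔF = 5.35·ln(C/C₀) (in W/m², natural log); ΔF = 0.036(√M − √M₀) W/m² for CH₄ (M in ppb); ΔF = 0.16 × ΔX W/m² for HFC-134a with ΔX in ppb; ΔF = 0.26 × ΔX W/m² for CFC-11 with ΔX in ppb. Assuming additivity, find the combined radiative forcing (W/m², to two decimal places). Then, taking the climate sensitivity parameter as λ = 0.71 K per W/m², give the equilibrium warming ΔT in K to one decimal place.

ΔF = 5.79 W/m²; ΔT = 4.1 K

CO₂: 5.35 × ln(641/279) = 5.35 × ln(2.29749) = 5.35 × 0.83182 = 4.4502 W/m².
CH₄: 0.036 × (√3779 − √716) = 0.036 × (61.4736 − 26.7582) = 0.036 × 34.7154 = 1.2498 W/m².
HFC-134a: Δ = 136 − 1 = 135 ppt = 0.135 ppb; ΔF = 0.16 × 0.135 = 0.0216 W/m².
CFC-11: Δ = 262 − 3 = 259 ppt = 0.259 ppb; ΔF = 0.26 × 0.259 = 0.0673 W/m².
Total ΔF = 4.4502 + 1.2498 + 0.0216 + 0.0673 = 5.7889 W/m².
ΔT = λ ΔF = 0.71 × 5.79 = 4.1109 K.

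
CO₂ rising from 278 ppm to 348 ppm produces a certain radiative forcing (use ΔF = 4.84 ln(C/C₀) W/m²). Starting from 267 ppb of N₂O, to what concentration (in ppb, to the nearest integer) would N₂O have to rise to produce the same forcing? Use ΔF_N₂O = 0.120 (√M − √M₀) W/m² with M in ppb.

CO₂ forcing: 4.84 × ln(348/278) = 4.84 × 0.224581 = 1.08697 W/m².
Set 0.120(√M − √267) = 1.08697: √M = 1.08697/0.120 + √267 = 9.0581 + 16.3401 = 25.3982.
M = (25.3982)² = 645.07 ppb.

M ≈ 645 ppb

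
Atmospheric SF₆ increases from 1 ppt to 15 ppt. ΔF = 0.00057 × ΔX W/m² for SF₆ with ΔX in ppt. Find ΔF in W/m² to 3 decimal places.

SF₆: ΔF = 0.00057 × (15 − 1) = 0.00057 × 14 = 0.0080 W/m².

ΔF = 0.008 W/m²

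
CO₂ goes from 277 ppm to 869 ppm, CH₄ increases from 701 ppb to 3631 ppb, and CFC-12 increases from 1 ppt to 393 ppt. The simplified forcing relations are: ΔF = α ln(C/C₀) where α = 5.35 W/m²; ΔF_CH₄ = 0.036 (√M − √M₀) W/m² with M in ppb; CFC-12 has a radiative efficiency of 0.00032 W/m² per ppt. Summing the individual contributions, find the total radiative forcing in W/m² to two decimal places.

CO₂: 5.35 × ln(869/277) = 5.35 × ln(3.13718) = 5.35 × 1.14332 = 6.1168 W/m².
CH₄: 0.036 × (√3631 − √701) = 0.036 × (60.2578 − 26.4764) = 0.036 × 33.7814 = 1.2161 W/m².
CFC-12: ΔF = 0.00032 × (393 − 1) = 0.00032 × 392 = 0.1254 W/m².
Total ΔF = 6.1168 + 1.2161 + 0.1254 = 7.4583 W/m².

ΔF = 7.46 W/m²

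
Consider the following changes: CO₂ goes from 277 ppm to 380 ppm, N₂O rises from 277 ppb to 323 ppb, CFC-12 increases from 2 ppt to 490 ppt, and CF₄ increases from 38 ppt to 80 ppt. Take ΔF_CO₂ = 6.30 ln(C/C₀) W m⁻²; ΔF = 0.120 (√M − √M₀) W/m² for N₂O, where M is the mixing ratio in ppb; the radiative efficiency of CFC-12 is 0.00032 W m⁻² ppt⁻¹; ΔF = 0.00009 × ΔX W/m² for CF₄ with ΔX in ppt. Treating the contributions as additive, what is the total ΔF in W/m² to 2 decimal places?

CO₂: 6.30 × ln(380/277) = 6.30 × ln(1.37184) = 6.30 × 0.31615 = 1.9917 W/m².
N₂O: 0.120 × (√323 − √277) = 0.120 × (17.9722 − 16.6433) = 0.120 × 1.3289 = 0.1595 W/m².
CFC-12: ΔF = 0.00032 × (490 − 2) = 0.00032 × 488 = 0.1562 W/m².
CF₄: ΔF = 0.00009 × (80 − 38) = 0.00009 × 42 = 0.0038 W/m².
Total ΔF = 1.9917 + 0.1595 + 0.1562 + 0.0038 = 2.3112 W/m².

ΔF = 2.31 W/m²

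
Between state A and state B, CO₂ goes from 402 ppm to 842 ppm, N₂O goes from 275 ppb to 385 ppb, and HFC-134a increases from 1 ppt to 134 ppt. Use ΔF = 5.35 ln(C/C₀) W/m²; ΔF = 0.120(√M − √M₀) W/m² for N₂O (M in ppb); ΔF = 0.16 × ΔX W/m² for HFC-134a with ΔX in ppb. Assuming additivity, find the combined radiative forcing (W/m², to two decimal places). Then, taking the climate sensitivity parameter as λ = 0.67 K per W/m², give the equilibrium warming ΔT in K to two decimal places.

ΔF = 4.34 W/m²; ΔT = 2.91 K

CO₂: 5.35 × ln(842/402) = 5.35 × ln(2.09453) = 5.35 × 0.73933 = 3.9554 W/m².
N₂O: 0.120 × (√385 − √275) = 0.120 × (19.6214 − 16.5831) = 0.120 × 3.0383 = 0.3646 W/m².
HFC-134a: Δ = 134 − 1 = 133 ppt = 0.133 ppb; ΔF = 0.16 × 0.133 = 0.0213 W/m².
Total ΔF = 3.9554 + 0.3646 + 0.0213 = 4.3413 W/m².
ΔT = λ ΔF = 0.67 × 4.34 = 2.9078 K.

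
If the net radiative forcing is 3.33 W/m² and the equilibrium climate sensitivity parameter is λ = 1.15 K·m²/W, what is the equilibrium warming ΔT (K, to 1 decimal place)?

ΔT = 3.8 K

ΔT = λ ΔF = 1.15 × 3.33 = 3.8295 K.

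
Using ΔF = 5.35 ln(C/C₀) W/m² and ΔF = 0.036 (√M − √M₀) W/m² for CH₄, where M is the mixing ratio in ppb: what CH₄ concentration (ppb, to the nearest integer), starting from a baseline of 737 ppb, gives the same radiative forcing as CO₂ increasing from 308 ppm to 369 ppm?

M ≈ 2916 ppb

CO₂ forcing: 5.35 × ln(369/308) = 5.35 × 0.180697 = 0.96673 W/m².
Set 0.036(√M − √737) = 0.96673: √M = 0.96673/0.036 + √737 = 26.8536 + 27.1477 = 54.0013.
M = (54.0013)² = 2916.14 ppb.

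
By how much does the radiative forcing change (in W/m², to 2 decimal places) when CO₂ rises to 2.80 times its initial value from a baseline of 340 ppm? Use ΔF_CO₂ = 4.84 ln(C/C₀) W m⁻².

ΔF = 4.98 W/m²

ΔF = 4.84 × ln(2.80) = 4.84 × 1.02962 = 4.9834 W/m².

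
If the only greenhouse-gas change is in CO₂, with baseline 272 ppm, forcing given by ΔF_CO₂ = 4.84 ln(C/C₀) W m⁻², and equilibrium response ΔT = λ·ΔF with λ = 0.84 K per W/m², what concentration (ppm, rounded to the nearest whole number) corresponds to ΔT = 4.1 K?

Required forcing: ΔF = ΔT/λ = 4.1/0.84 = 4.8810 W/m².
Then ln(C/272) = ΔF/4.84 = 4.8810/4.84 = 1.00847.
So C = 272 × e^1.00847 = 272 × 2.74140 = 745.66 ppm.

C ≈ 746 ppm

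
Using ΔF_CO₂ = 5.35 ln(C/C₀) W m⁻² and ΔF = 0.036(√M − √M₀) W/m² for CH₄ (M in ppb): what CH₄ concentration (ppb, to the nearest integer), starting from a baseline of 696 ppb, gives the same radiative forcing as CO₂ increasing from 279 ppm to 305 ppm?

CO₂ forcing: 5.35 × ln(305/279) = 5.35 × 0.089100 = 0.47669 W/m².
Set 0.036(√M − √696) = 0.47669: √M = 0.47669/0.036 + √696 = 13.2414 + 26.3818 = 39.6232.
M = (39.6232)² = 1570.00 ppb.

M ≈ 1570 ppb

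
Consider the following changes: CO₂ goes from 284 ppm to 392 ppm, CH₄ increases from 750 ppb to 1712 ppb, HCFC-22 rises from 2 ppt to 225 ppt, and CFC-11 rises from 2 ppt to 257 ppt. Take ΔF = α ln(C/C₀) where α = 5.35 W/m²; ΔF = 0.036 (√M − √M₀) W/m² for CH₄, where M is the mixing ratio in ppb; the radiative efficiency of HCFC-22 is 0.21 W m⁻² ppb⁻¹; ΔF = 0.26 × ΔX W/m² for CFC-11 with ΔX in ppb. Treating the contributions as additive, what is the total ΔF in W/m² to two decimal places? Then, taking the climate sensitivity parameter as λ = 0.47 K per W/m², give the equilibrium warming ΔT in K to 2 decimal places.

CO₂: 5.35 × ln(392/284) = 5.35 × ln(1.38028) = 5.35 × 0.32229 = 1.7243 W/m².
CH₄: 0.036 × (√1712 − √750) = 0.036 × (41.3763 − 27.3861) = 0.036 × 13.9902 = 0.5036 W/m².
HCFC-22: Δ = 225 − 2 = 223 ppt = 0.223 ppb; ΔF = 0.21 × 0.223 = 0.0468 W/m².
CFC-11: Δ = 257 − 2 = 255 ppt = 0.255 ppb; ΔF = 0.26 × 0.255 = 0.0663 W/m².
Total ΔF = 1.7243 + 0.5036 + 0.0468 + 0.0663 = 2.3410 W/m².
ΔT = λ ΔF = 0.47 × 2.34 = 1.0998 K.

ΔF = 2.34 W/m²; ΔT = 1.10 K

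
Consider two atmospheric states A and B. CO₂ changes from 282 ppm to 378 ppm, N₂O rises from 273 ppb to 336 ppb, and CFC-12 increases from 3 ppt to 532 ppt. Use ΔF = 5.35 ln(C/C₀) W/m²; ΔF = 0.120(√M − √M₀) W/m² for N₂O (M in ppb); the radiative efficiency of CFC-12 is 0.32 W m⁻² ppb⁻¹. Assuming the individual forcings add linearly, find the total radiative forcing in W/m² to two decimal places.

ΔF = 1.95 W/m²

CO₂: 5.35 × ln(378/282) = 5.35 × ln(1.34043) = 5.35 × 0.29299 = 1.5675 W/m².
N₂O: 0.120 × (√336 − √273) = 0.120 × (18.3303 − 16.5227) = 0.120 × 1.8076 = 0.2169 W/m².
CFC-12: Δ = 532 − 3 = 529 ppt = 0.529 ppb; ΔF = 0.32 × 0.529 = 0.1693 W/m².
Total ΔF = 1.5675 + 0.2169 + 0.1693 = 1.9537 W/m².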